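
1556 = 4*389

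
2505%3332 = 2505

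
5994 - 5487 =507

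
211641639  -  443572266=  -  231930627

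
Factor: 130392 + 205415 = 335807  =  335807^1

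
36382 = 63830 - 27448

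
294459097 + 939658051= 1234117148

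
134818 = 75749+59069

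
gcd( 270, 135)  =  135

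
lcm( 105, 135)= 945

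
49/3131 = 49/3131 = 0.02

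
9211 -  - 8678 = 17889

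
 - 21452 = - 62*346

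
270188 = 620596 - 350408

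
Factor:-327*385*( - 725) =91273875 = 3^1*5^3  *7^1 * 11^1*29^1*109^1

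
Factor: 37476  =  2^2*3^3*347^1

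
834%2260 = 834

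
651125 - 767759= - 116634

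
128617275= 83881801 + 44735474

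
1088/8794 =544/4397=   0.12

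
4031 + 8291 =12322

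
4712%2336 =40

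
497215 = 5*99443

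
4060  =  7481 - 3421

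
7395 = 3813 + 3582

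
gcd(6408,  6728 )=8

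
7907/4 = 1976 + 3/4 = 1976.75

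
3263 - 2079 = 1184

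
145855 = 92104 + 53751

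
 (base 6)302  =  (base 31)3H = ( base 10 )110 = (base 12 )92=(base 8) 156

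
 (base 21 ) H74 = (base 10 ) 7648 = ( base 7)31204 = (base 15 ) 23ED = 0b1110111100000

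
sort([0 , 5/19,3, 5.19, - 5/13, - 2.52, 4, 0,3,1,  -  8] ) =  [ - 8, - 2.52, - 5/13, 0,0,5/19,1,3,3, 4,5.19] 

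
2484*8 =19872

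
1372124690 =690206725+681917965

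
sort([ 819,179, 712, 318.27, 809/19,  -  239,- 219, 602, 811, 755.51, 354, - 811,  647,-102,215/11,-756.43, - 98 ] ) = [-811,- 756.43, - 239, - 219,-102, - 98, 215/11,809/19,  179, 318.27,  354, 602, 647, 712, 755.51,811,  819]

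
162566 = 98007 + 64559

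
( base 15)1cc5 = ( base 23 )bj4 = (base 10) 6260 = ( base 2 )1100001110100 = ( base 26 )96k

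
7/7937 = 7/7937 = 0.00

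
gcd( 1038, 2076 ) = 1038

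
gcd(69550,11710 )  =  10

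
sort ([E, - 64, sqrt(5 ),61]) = [ - 64,sqrt( 5), E,61] 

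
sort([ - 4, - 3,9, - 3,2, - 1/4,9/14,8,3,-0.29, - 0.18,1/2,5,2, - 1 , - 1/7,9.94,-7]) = [- 7, - 4,  -  3, - 3, - 1, - 0.29, - 1/4,-0.18, - 1/7,1/2, 9/14,2,2 , 3,5, 8,9, 9.94] 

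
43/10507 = 43/10507  =  0.00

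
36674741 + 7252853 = 43927594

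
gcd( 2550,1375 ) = 25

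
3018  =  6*503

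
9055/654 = 13 + 553/654 = 13.85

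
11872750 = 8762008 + 3110742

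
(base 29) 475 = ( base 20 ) 8IC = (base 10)3572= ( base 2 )110111110100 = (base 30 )3t2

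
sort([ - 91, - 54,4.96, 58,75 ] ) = [ - 91, - 54,4.96,58,75 ]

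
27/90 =3/10 = 0.30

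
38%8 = 6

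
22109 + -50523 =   -  28414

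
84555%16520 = 1955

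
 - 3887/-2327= 299/179=   1.67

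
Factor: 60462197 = 59^1 * 1024783^1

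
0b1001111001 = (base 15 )2c3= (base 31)kd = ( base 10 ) 633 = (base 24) 129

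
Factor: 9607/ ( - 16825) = - 5^( - 2 ) *13^1*673^(  -  1 )*739^1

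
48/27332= 12/6833 =0.00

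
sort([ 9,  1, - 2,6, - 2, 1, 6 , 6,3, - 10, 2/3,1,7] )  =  [ - 10, -2, - 2, 2/3, 1, 1,1,3, 6,6, 6,7,  9]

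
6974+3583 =10557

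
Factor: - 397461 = - 3^1*19^2 * 367^1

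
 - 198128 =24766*( - 8)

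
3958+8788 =12746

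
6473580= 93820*69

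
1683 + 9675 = 11358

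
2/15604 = 1/7802 = 0.00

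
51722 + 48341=100063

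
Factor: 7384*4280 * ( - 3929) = -124170230080 = -2^6*5^1 * 13^1*71^1*107^1*3929^1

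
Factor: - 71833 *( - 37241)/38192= 2^( - 4)*7^( - 1)*11^ ( - 1 )*29^1*31^( - 1) * 167^1*223^1*2477^1 = 2675132753/38192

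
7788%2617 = 2554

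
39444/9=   13148/3= 4382.67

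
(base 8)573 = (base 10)379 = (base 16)17B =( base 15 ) 1A4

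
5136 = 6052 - 916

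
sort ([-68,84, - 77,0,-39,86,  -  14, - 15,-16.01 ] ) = [-77, - 68, - 39,-16.01, - 15,-14 , 0,  84,86 ]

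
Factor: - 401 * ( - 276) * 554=61314504 = 2^3 * 3^1*23^1 * 277^1*401^1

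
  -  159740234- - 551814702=392074468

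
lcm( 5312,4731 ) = 302784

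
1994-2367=-373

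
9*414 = 3726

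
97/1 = 97 = 97.00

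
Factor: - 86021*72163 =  - 6207533423 = - 7^1*  13^4*61^1*509^1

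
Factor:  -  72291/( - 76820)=2^( - 2) * 3^1*5^(  -  1)*23^( - 1) * 167^(- 1)*24097^1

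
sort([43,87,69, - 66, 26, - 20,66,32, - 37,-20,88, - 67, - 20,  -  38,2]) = [ - 67, - 66, - 38, - 37,-20, - 20, - 20,2, 26,32,43, 66, 69, 87 , 88] 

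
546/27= 182/9 = 20.22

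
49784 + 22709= 72493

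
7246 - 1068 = 6178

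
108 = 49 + 59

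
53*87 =4611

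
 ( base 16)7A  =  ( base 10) 122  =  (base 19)68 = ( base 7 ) 233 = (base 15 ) 82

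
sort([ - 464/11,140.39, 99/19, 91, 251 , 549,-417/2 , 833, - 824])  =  [ - 824, - 417/2,- 464/11, 99/19,91,140.39, 251, 549, 833] 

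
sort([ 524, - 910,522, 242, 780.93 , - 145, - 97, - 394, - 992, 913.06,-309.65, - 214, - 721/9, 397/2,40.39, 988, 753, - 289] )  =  [ - 992, - 910, - 394 , - 309.65, - 289, - 214 , - 145, - 97, - 721/9,40.39,397/2,242,522, 524,  753, 780.93, 913.06, 988 ]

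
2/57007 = 2/57007 = 0.00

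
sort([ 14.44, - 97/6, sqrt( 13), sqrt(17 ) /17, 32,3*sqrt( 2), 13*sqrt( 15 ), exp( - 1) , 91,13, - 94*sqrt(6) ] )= [  -  94*sqrt( 6 ), - 97/6,sqrt( 17) /17, exp( - 1 ),sqrt( 13 ), 3*sqrt(2), 13,14.44,32,13*sqrt( 15), 91]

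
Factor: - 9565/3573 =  - 3^ (-2 )*5^1*397^( - 1)*1913^1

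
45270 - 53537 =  - 8267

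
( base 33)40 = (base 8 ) 204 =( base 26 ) 52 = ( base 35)3r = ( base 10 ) 132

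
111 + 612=723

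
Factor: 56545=5^1*43^1*263^1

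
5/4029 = 5/4029 = 0.00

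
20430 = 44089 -23659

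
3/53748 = 1/17916 = 0.00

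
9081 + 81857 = 90938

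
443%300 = 143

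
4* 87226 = 348904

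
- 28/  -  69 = 28/69= 0.41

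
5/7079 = 5/7079 = 0.00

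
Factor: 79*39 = 3081 = 3^1 * 13^1*79^1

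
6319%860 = 299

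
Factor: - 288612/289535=  -  2^2*3^2*5^ ( - 1 )*79^(  -  1 )*733^(  -  1 )*8017^1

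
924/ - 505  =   - 924/505=- 1.83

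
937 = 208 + 729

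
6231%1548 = 39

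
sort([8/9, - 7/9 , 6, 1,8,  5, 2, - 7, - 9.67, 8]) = [ - 9.67, - 7,  -  7/9, 8/9,1,2,5, 6,8,8]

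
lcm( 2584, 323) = 2584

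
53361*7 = 373527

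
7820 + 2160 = 9980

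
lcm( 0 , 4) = 0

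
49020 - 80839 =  - 31819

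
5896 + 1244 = 7140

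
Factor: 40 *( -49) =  - 1960 = - 2^3*5^1*7^2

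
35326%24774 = 10552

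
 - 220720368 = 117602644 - 338323012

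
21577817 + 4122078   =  25699895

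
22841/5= 22841/5=4568.20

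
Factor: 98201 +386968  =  3^1 *43^1*3761^1=485169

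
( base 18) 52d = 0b11010000101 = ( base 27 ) 27m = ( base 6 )11421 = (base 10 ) 1669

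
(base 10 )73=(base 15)4d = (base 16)49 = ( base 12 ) 61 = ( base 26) 2L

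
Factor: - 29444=-2^2*17^1*433^1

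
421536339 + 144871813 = 566408152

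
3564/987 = 1188/329 = 3.61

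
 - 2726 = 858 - 3584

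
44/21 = 44/21 = 2.10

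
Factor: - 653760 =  - 2^6*3^2*5^1*227^1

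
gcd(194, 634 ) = 2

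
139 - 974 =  - 835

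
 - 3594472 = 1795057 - 5389529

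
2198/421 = 5 + 93/421  =  5.22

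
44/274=22/137 = 0.16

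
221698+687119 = 908817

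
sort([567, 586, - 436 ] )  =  [ - 436,567 , 586]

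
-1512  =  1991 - 3503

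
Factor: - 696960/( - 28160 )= 99/4 = 2^ (-2 )*3^2 * 11^1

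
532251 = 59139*9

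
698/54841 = 698/54841  =  0.01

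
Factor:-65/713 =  - 5^1*13^1  *23^ (-1 )*31^( - 1 )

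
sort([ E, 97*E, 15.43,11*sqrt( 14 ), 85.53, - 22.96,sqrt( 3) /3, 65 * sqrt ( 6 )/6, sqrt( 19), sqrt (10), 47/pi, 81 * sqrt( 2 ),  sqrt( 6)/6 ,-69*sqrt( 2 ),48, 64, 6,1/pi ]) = [-69*sqrt ( 2) ,-22.96, 1/pi, sqrt (6)/6,sqrt( 3)/3,E, sqrt(10 ),sqrt(19 ),  6,47/pi, 15.43,  65*sqrt( 6) /6,  11 * sqrt(14), 48, 64,85.53,81*sqrt (2), 97*E ] 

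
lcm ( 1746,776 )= 6984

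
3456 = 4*864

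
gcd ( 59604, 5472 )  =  12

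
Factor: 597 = 3^1*199^1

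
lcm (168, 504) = 504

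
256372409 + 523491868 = 779864277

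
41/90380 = 41/90380  =  0.00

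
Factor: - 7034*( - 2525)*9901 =2^1  *5^2*101^1*3517^1*9901^1 = 175850175850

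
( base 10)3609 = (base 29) 48d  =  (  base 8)7031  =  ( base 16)e19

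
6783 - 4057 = 2726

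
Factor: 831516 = 2^2 * 3^1*7^1*19^1*521^1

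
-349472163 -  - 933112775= 583640612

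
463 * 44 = 20372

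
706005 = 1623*435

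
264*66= 17424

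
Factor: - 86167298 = -2^1*7^1*6154807^1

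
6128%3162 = 2966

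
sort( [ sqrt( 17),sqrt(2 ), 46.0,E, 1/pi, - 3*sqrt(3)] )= [ - 3 * sqrt( 3), 1/pi,sqrt(2) , E,sqrt(17),46.0] 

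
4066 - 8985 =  - 4919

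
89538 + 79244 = 168782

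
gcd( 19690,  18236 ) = 2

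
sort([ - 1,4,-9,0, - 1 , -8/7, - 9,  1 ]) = [ - 9, -9,  -  8/7,-1 , - 1,0,1,4]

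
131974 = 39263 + 92711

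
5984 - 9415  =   - 3431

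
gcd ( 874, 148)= 2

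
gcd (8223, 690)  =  3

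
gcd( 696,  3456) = 24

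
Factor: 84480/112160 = 2^4*3^1* 11^1*701^(-1 ) = 528/701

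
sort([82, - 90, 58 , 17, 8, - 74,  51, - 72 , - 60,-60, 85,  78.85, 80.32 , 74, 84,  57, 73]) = [ - 90,-74, - 72, - 60, - 60 , 8 , 17,51,57,58, 73, 74,  78.85,  80.32, 82, 84, 85] 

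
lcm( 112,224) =224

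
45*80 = 3600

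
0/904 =0= 0.00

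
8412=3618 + 4794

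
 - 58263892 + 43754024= - 14509868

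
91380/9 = 30460/3 = 10153.33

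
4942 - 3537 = 1405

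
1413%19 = 7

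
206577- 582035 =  - 375458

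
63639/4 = 15909+3/4 = 15909.75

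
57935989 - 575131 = 57360858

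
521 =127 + 394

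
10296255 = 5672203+4624052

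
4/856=1/214 = 0.00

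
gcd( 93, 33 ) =3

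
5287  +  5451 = 10738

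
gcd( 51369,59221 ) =1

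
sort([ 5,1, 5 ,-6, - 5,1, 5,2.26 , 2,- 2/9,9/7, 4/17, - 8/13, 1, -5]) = [-6, - 5, - 5, - 8/13, - 2/9, 4/17,1,1,1, 9/7,  2,2.26,5,5, 5]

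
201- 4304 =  - 4103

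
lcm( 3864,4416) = 30912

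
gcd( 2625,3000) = 375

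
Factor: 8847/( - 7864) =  - 2^( - 3) *3^2 =- 9/8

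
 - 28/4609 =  - 1 + 4581/4609 = - 0.01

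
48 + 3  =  51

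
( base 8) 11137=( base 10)4703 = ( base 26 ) 6ON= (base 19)D0A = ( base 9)6405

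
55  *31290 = 1720950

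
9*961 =8649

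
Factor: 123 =3^1*41^1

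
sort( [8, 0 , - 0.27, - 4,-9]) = [ - 9,-4, - 0.27,  0 , 8] 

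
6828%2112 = 492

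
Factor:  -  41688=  - 2^3*3^3*193^1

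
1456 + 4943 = 6399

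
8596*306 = 2630376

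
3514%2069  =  1445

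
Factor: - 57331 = - 57331^1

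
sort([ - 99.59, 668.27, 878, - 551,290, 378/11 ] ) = [ - 551,  -  99.59,378/11, 290,668.27, 878]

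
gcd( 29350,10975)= 25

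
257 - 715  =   -458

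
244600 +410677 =655277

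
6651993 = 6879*967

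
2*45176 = 90352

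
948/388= 237/97 = 2.44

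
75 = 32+43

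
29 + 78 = 107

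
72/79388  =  18/19847=0.00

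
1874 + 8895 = 10769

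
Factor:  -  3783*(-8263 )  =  3^1*13^1 * 97^1*8263^1= 31258929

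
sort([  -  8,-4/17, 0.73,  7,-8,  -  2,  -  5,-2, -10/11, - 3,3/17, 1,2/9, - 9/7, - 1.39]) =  [ - 8, - 8,- 5 , - 3, - 2, - 2, - 1.39, - 9/7, - 10/11, - 4/17, 3/17, 2/9,0.73, 1,7]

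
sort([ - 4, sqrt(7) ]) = [ - 4 , sqrt( 7 )] 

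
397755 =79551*5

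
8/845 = 8/845 = 0.01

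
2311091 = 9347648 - 7036557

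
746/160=4 + 53/80 =4.66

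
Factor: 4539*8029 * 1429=3^1*7^1*17^1*31^1*37^1 * 89^1*1429^1 = 52077948699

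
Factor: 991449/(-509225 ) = -3^2*5^( -2 )*20369^( - 1)*110161^1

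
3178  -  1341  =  1837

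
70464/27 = 2609+7/9 = 2609.78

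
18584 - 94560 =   -  75976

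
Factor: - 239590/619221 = -2^1*3^( - 1 )*5^1 * 13^1 *19^1*97^1 * 206407^(- 1)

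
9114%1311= 1248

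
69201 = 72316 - 3115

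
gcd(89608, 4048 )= 184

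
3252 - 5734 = - 2482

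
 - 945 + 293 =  - 652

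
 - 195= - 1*195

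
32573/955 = 34 + 103/955 = 34.11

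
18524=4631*4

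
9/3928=9/3928 = 0.00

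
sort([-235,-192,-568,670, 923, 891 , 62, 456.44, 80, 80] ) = [ - 568 , - 235 , - 192, 62,80,  80,456.44,670 , 891,923]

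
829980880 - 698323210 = 131657670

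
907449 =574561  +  332888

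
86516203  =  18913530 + 67602673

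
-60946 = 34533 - 95479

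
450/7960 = 45/796 = 0.06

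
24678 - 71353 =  - 46675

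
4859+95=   4954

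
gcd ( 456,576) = 24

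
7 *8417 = 58919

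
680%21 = 8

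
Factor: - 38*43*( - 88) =143792= 2^4*11^1* 19^1*43^1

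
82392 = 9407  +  72985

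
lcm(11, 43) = 473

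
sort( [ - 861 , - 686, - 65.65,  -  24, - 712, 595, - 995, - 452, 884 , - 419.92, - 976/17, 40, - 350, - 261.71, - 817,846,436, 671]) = [ - 995 , - 861, - 817, - 712, - 686,  -  452, - 419.92,-350, - 261.71, - 65.65, - 976/17,-24,40, 436,595, 671,846, 884] 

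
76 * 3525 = 267900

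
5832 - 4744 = 1088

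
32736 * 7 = 229152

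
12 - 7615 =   -  7603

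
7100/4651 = 1 + 2449/4651 = 1.53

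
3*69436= 208308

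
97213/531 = 97213/531 =183.08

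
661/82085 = 661/82085 = 0.01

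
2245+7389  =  9634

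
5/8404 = 5/8404= 0.00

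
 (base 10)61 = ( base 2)111101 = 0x3d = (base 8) 75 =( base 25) 2B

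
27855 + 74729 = 102584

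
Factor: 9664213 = 13^1  *743401^1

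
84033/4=84033/4 = 21008.25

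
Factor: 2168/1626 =2^2*3^(-1) = 4/3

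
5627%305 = 137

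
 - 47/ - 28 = 47/28 = 1.68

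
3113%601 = 108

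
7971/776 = 7971/776 =10.27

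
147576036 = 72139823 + 75436213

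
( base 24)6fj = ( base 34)3ar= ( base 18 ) bf1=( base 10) 3835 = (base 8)7373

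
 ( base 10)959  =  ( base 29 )142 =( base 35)RE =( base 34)s7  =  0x3BF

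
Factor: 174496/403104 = 3^( - 1) * 7^1 * 13^ ( - 1 )*17^( - 1)*41^1 = 287/663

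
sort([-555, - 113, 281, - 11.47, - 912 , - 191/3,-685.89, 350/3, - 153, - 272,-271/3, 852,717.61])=[ - 912, -685.89, - 555, - 272  , - 153, - 113, - 271/3, - 191/3,-11.47,  350/3,281 , 717.61,852 ]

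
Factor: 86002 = 2^1*7^1*6143^1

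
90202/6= 45101/3 = 15033.67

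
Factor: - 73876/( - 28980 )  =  3^( - 2)*5^ ( - 1)*7^( -1 )*11^1*73^1= 803/315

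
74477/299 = 249 + 2/23 = 249.09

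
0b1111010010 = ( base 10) 978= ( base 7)2565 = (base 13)5a3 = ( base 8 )1722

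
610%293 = 24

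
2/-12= - 1  +  5/6 = -  0.17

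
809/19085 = 809/19085 = 0.04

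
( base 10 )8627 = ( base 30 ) 9hh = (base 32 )8DJ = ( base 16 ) 21b3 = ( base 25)DK2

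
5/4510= 1/902=0.00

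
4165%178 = 71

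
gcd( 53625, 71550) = 75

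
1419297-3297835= - 1878538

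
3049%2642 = 407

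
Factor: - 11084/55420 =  - 1/5 =-5^( - 1) 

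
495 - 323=172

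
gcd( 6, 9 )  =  3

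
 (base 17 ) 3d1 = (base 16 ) 441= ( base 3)1111100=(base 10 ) 1089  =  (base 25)1ie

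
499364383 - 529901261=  - 30536878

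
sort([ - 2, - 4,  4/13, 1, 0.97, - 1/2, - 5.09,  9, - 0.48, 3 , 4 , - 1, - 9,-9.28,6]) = [ - 9.28 , - 9, - 5.09, - 4, - 2 , - 1, - 1/2, - 0.48, 4/13,0.97,1, 3, 4,  6, 9 ] 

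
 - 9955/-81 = 122 + 73/81 = 122.90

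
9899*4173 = 41308527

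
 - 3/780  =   - 1/260 =- 0.00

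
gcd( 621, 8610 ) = 3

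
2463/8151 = 821/2717  =  0.30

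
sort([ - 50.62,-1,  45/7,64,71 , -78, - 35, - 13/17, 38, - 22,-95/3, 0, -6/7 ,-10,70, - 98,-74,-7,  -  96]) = [ - 98, - 96, - 78, - 74,  -  50.62, - 35, - 95/3, - 22 ,- 10, - 7,  -  1, - 6/7, -13/17,0,45/7,38,64,70,71] 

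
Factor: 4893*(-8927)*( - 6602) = 288374112222 =2^1*3^1 * 7^1*79^1 * 113^1*233^1*3301^1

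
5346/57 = 1782/19 = 93.79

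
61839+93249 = 155088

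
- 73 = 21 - 94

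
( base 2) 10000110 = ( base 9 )158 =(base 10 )134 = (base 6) 342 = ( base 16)86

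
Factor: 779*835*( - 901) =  - 5^1*17^1*19^1*41^1*53^1*167^1=-586068965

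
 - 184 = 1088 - 1272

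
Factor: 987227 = 987227^1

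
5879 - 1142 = 4737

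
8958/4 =2239 + 1/2  =  2239.50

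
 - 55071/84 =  - 18357/28 = - 655.61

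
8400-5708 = 2692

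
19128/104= 2391/13=183.92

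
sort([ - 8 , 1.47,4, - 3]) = [ - 8, - 3,  1.47 , 4]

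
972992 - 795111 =177881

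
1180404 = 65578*18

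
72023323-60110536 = 11912787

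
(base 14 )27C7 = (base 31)79T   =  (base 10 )7035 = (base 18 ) 13CF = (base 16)1b7b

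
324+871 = 1195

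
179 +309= 488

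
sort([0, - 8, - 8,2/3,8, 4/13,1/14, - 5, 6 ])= [ - 8, - 8,-5,0,1/14,4/13, 2/3, 6, 8] 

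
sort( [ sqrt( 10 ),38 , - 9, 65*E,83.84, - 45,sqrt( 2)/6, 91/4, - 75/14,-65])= [ - 65, - 45, - 9,-75/14, sqrt( 2) /6,  sqrt(10 ), 91/4, 38 , 83.84, 65*E ] 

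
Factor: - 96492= -2^2*3^1*11^1*17^1* 43^1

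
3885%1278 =51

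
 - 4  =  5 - 9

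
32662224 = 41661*784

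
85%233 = 85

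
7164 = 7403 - 239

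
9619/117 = 9619/117= 82.21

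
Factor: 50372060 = 2^2* 5^1*281^1  *  8963^1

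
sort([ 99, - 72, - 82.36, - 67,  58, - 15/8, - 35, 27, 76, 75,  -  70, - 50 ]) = [ - 82.36,-72, - 70, - 67 ,  -  50,-35, - 15/8,27,58,75,76,99]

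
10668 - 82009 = -71341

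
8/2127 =8/2127   =  0.00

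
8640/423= 20+20/47 = 20.43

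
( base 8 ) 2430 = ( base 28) 1ig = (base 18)408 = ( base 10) 1304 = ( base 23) 2AG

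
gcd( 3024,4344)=24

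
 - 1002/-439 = 1002/439=2.28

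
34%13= 8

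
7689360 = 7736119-46759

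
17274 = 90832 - 73558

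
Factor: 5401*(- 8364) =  - 2^2 *3^1*11^1*17^1*41^1*491^1=- 45173964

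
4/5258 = 2/2629 = 0.00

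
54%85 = 54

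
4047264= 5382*752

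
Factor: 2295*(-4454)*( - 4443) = 2^1*3^4*5^1*17^2*131^1*1481^1 =45416034990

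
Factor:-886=-2^1 * 443^1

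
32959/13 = 32959/13 = 2535.31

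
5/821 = 5/821 = 0.01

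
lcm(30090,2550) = 150450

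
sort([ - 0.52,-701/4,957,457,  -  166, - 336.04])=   [  -  336.04 , - 701/4, - 166,  -  0.52 , 457,957]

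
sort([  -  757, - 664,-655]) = [ - 757, -664,-655] 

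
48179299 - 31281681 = 16897618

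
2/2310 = 1/1155 = 0.00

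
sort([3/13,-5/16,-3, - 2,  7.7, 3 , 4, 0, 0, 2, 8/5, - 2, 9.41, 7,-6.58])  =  [-6.58 , - 3, - 2,-2,-5/16, 0,  0,  3/13, 8/5,2,  3,4,7,7.7, 9.41]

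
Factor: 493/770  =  2^( - 1)*5^(-1) * 7^( - 1 ) *11^( - 1)*17^1*29^1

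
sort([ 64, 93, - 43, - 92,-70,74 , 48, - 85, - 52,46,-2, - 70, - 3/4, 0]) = [- 92, - 85,-70, - 70,  -  52, - 43, - 2, - 3/4, 0,46,48,64, 74, 93 ]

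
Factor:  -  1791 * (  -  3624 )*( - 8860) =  - 57506574240 = -2^5*3^3*5^1 *151^1*199^1* 443^1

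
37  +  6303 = 6340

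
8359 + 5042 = 13401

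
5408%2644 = 120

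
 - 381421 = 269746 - 651167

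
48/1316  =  12/329 = 0.04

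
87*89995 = 7829565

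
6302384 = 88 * 71618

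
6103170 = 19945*306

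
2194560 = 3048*720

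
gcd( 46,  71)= 1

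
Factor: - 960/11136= - 2^ ( - 1)*5^1*29^( - 1)= -5/58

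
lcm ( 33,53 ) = 1749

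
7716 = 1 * 7716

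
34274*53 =1816522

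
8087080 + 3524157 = 11611237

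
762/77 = 9  +  69/77 = 9.90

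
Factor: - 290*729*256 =-2^9*3^6*5^1 *29^1 = -54120960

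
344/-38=-10 + 18/19 = -9.05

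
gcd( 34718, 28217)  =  1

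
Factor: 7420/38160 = 2^( - 2)*  3^( - 2)*7^1 =7/36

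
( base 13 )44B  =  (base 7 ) 2104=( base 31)NQ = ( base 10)739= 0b1011100011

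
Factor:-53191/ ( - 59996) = 2^( - 2)*43^1*53^(- 1)*283^(  -  1)*1237^1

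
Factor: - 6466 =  - 2^1*53^1*61^1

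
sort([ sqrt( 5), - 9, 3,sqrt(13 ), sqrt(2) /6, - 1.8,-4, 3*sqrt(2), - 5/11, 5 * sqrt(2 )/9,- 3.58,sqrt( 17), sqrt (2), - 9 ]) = [ - 9, - 9,  -  4,  -  3.58, - 1.8, - 5/11, sqrt( 2)/6,  5*sqrt(2)/9,sqrt( 2),sqrt(5),3,  sqrt ( 13),sqrt(17),3 *sqrt(2)]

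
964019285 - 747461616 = 216557669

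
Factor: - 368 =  - 2^4*23^1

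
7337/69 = 319/3 = 106.33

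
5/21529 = 5/21529 = 0.00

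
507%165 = 12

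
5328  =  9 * 592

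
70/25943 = 70/25943 = 0.00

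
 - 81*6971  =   - 564651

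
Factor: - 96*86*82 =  -676992 = - 2^7*3^1*41^1*43^1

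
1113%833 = 280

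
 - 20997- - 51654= 30657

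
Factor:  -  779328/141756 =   -  64944/11813= - 2^4*3^2*11^1*41^1 * 11813^ ( - 1)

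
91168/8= 11396 = 11396.00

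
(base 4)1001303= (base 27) 5KQ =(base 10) 4211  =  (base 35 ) 3fb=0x1073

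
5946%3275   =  2671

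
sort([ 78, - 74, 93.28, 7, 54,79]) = [-74, 7,  54,  78, 79, 93.28]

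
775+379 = 1154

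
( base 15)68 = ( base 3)10122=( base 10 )98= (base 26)3k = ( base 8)142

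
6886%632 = 566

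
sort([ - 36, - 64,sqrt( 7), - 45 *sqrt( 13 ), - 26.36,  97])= [- 45*sqrt( 13), - 64,-36, - 26.36, sqrt( 7 ) , 97] 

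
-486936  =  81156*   (-6 ) 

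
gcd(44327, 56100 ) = 1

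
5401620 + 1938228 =7339848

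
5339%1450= 989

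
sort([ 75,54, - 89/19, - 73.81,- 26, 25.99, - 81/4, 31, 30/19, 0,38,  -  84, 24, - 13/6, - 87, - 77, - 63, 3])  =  [ - 87, - 84,  -  77,  -  73.81, - 63,-26, - 81/4, - 89/19, - 13/6, 0, 30/19, 3,24, 25.99, 31,38, 54,75] 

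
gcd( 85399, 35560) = 1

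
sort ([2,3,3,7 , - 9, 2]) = [  -  9,2,2,3, 3,7 ]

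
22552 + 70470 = 93022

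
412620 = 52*7935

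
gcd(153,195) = 3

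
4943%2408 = 127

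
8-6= 2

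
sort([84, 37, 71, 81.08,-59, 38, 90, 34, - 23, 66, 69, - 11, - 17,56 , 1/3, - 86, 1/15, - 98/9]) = [-86, - 59, - 23,-17, - 11, - 98/9,1/15,1/3, 34,37, 38, 56, 66 , 69,71,81.08, 84, 90 ]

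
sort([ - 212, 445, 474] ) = [ - 212 , 445 , 474 ] 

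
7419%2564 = 2291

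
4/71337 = 4/71337 = 0.00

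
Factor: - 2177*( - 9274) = 20189498 =2^1*7^1*311^1*4637^1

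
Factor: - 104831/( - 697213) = 11^(-1 ) * 241^( - 1 )*263^( - 1)*104831^1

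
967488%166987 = 132553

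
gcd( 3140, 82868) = 4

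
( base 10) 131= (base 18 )75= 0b10000011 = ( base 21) 65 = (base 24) 5B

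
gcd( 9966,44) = 22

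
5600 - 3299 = 2301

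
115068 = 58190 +56878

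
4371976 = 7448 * 587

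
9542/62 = 4771/31 = 153.90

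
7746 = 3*2582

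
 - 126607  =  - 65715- 60892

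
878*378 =331884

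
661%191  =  88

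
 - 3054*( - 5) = 15270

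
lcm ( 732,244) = 732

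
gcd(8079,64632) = 8079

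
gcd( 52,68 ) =4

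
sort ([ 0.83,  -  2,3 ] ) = [  -  2, 0.83,3 ] 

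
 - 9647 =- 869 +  - 8778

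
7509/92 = 81  +  57/92 = 81.62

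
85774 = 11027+74747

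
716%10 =6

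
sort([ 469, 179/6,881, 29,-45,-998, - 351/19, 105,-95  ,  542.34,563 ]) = [ - 998,-95,-45, - 351/19, 29, 179/6,105, 469,542.34, 563,  881]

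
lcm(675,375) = 3375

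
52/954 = 26/477 = 0.05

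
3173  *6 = 19038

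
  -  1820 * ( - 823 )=1497860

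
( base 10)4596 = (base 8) 10764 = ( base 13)2127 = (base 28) 5o4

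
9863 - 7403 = 2460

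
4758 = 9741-4983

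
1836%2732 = 1836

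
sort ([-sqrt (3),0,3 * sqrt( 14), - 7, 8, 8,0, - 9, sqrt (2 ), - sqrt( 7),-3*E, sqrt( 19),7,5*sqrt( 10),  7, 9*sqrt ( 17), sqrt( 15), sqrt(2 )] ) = [ - 9, - 3 *E,  -  7, - sqrt ( 7), - sqrt( 3 ),0,0, sqrt (2),sqrt(2), sqrt( 15),sqrt(19 ),7,7, 8, 8, 3*sqrt( 14 ), 5*sqrt( 10) , 9 *sqrt( 17)]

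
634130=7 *90590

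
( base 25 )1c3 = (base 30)10s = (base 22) 1k4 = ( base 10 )928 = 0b1110100000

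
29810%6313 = 4558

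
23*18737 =430951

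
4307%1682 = 943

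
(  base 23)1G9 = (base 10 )906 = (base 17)325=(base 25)1B6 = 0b1110001010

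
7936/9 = 7936/9 = 881.78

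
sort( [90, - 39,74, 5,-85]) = [ - 85 ,-39,5,74, 90] 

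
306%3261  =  306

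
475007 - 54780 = 420227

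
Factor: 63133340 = 2^2 *5^1*3156667^1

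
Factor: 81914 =2^1  *  7^1 * 5851^1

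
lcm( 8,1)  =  8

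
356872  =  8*44609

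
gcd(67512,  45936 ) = 696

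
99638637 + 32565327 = 132203964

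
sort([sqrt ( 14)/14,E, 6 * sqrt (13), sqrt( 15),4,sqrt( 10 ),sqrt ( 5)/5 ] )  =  [sqrt( 14) /14,sqrt(5)/5, E,  sqrt( 10), sqrt( 15),  4,  6*sqrt( 13) ]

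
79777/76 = 1049 + 53/76 = 1049.70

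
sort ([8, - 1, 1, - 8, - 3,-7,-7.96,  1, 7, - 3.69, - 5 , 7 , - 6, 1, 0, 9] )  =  [ - 8, - 7.96,-7, - 6  , - 5, - 3.69, - 3, - 1, 0, 1,1, 1,7, 7,8, 9 ] 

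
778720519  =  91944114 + 686776405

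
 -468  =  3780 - 4248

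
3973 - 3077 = 896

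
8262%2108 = 1938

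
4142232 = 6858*604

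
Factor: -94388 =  - 2^2 *7^1*3371^1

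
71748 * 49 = 3515652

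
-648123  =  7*( - 92589)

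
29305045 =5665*5173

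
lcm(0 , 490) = 0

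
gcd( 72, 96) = 24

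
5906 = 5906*1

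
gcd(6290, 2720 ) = 170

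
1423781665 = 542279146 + 881502519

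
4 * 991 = 3964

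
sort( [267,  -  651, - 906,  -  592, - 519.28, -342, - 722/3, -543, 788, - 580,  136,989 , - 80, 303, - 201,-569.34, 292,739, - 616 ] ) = [  -  906, - 651, - 616, - 592, - 580, - 569.34, - 543, - 519.28, - 342,- 722/3, - 201 , - 80,136, 267,292,303, 739, 788,989 ] 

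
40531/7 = 40531/7 =5790.14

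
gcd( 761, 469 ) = 1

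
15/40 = 3/8 = 0.38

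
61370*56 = 3436720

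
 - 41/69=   -  41/69 = - 0.59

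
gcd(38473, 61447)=1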